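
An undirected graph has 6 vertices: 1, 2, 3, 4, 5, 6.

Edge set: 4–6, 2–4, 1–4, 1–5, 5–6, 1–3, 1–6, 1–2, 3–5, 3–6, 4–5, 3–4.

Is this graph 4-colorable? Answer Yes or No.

1, 3, 4, 5, 6 form a clique, so at least 5 colors are needed.
So 4 colors are not enough.

No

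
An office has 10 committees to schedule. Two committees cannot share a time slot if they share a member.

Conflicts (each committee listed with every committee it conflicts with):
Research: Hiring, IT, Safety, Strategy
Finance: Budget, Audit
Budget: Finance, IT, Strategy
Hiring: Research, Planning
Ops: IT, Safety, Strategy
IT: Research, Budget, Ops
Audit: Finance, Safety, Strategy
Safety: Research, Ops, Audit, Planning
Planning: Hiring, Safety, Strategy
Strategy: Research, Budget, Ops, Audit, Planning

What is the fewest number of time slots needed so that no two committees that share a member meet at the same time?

Audit and Strategy conflict, so at least 2 time slots are needed.
2 time slots suffice: Research=2, Finance=1, Budget=2, Hiring=1, Ops=2, IT=1, Audit=2, Safety=1, Planning=2, Strategy=1. Every pair that conflicts lands in different time slots.

2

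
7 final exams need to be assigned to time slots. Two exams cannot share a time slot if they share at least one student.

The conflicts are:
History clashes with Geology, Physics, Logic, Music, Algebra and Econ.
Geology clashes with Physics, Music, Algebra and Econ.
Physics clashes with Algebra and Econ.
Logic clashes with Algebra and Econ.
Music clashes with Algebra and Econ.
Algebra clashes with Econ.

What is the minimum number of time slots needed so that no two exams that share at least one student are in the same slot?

5

History, Geology, Music, Algebra, Econ all conflict with each other, so at least 5 time slots are needed.
A valid assignment using 5 time slots: History=2, Geology=4, Physics=5, Logic=4, Music=5, Algebra=1, Econ=3. Each listed conflict is separated.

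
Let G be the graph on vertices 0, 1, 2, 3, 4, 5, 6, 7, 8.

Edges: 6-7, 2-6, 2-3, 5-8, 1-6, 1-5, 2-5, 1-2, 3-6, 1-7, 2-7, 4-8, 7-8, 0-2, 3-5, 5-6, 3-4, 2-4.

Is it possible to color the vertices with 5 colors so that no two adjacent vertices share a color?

Yes

The chromatic number is 4. 1, 2, 6, 7 are pairwise adjacent (a clique of size 4), so at least 4 colors are needed.
4 colors suffice: color a → {2, 8}; color b → {0, 4, 6}; color c → {5, 7}; color d → {1, 3}.
Since 5 ≥ 4, a proper 5-coloring certainly exists.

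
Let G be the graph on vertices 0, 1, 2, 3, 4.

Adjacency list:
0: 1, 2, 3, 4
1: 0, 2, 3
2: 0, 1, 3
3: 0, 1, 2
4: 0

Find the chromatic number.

0, 1, 2, 3 form a clique, so at least 4 colors are needed.
A valid assignment using 4 colors: 0=a, 1=d, 2=b, 3=c, 4=b. Each edge has distinct colors on its endpoints.

4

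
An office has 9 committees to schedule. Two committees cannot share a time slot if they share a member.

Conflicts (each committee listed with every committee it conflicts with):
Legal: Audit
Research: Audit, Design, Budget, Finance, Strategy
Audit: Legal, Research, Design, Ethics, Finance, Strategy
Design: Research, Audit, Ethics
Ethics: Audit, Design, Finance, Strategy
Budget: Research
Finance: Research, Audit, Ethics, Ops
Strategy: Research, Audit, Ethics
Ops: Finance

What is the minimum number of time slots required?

3

Audit, Ethics, Finance are mutually in conflict, so at least 3 time slots are needed.
3 time slots suffice: time slot 1 → {Audit, Budget, Ops}; time slot 2 → {Legal, Research, Ethics}; time slot 3 → {Design, Finance, Strategy}. Each listed conflict is separated.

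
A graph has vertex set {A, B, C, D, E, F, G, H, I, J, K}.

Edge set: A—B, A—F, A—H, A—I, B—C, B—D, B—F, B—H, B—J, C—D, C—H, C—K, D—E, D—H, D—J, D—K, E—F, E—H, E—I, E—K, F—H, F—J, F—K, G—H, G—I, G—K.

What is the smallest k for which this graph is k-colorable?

A, B, F, H are pairwise adjacent (a clique of size 4), so at least 4 colors are needed.
4 colors suffice: color red → {H, I, J, K}; color blue → {B, E, G}; color green → {D, F}; color yellow → {A, C}. No two adjacent vertices share a color.

4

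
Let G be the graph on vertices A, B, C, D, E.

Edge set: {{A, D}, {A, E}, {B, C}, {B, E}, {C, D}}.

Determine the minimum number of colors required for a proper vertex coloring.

3

The cycle E-A-D-C-B-E has odd length 5, so it cannot be 2-colored; at least 3 colors are needed.
One proper 3-coloring: A=blue, B=green, C=blue, D=red, E=red. Each edge has distinct colors on its endpoints.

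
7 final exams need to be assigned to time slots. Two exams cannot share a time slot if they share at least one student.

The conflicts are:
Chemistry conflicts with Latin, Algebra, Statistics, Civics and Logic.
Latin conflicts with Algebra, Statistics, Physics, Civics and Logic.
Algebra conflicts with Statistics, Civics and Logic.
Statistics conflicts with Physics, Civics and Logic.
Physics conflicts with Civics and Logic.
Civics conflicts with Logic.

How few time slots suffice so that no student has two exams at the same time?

6

Chemistry, Latin, Algebra, Statistics, Civics, Logic pairwise conflict, so at least 6 time slots are needed.
Using 6 time slots: Chemistry=5, Latin=2, Algebra=6, Statistics=4, Physics=5, Civics=3, Logic=1. Every pair that conflicts lands in different time slots.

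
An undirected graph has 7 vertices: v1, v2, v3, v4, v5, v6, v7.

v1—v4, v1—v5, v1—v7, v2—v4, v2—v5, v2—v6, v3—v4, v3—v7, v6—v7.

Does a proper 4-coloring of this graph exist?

The chromatic number is 3. The cycle v2-v6-v7-v1-v4-v2 has odd length 5, so it cannot be 2-colored; at least 3 colors are needed.
3 colors suffice: color 1 → {v4, v5, v7}; color 2 → {v1, v2, v3}; color 3 → {v6}.
Since 4 ≥ 3, a proper 4-coloring certainly exists.

Yes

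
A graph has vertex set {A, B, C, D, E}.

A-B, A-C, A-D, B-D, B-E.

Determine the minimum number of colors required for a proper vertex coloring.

3

A, B, D are pairwise adjacent, so at least 3 colors are needed.
3 colors suffice: color 1 → {A, E}; color 2 → {B, C}; color 3 → {D}. Every edge joins two different colors.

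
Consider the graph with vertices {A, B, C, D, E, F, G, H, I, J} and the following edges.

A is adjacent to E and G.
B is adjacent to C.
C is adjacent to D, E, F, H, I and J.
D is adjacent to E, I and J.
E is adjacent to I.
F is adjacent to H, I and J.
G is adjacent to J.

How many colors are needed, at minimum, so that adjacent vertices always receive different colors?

C, D, E, I form a clique, so at least 4 colors are needed.
4 colors suffice: A=red, B=blue, C=red, D=yellow, E=blue, F=blue, G=blue, H=green, I=green, J=green. No two adjacent vertices share a color.

4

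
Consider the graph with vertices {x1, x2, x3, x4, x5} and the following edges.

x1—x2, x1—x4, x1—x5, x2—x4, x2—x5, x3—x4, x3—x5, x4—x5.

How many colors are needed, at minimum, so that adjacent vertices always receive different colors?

x1, x2, x4, x5 form a clique, so at least 4 colors are needed.
4 colors suffice: color 1 → {x4}; color 2 → {x5}; color 3 → {x2, x3}; color 4 → {x1}. Each edge has distinct colors on its endpoints.

4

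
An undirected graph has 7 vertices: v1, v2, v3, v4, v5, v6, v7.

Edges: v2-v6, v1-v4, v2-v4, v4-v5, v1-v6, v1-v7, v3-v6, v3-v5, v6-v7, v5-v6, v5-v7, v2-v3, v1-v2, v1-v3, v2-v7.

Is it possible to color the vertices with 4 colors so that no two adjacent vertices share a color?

Yes

The chromatic number is 4. v1, v2, v3, v6 are pairwise adjacent (a clique of size 4), so at least 4 colors are needed.
4 colors suffice: color 1 → {v4, v6}; color 2 → {v2, v5}; color 3 → {v1}; color 4 → {v3, v7}.
That is already a proper 4-coloring.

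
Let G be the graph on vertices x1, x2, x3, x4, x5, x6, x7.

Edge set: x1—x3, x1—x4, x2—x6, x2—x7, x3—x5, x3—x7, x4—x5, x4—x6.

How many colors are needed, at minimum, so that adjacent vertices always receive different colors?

x1 and x4 are adjacent, so at least 2 colors are needed.
2 colors suffice: x1=2, x2=1, x3=1, x4=1, x5=2, x6=2, x7=2. No two adjacent vertices share a color.

2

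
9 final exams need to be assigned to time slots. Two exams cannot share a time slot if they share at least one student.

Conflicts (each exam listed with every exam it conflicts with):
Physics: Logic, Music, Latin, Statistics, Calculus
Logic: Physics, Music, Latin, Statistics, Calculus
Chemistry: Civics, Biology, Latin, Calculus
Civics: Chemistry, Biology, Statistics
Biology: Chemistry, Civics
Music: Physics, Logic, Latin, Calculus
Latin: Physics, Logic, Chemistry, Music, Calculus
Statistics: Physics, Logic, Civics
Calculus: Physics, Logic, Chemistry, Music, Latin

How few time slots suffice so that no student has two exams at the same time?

5

Physics, Logic, Music, Latin, Calculus are mutually in conflict, so at least 5 time slots are needed.
5 time slots suffice: time slot 1 → {Civics, Latin}; time slot 2 → {Physics, Chemistry}; time slot 3 → {Logic, Biology}; time slot 4 → {Statistics, Calculus}; time slot 5 → {Music}. Each listed conflict is separated.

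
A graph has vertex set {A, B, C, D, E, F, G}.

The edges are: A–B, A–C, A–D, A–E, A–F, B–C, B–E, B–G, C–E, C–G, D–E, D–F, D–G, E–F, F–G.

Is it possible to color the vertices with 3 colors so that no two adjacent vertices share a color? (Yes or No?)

A, B, C, E are pairwise adjacent (a clique of size 4), so at least 4 colors are needed.
So 3 colors are not enough.

No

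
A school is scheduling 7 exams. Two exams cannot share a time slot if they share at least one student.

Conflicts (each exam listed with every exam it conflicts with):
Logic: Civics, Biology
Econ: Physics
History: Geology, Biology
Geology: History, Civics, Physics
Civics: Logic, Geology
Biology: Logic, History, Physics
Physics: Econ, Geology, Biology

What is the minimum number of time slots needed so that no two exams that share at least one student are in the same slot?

3

The cycle Civics-Geology-Physics-Biology-Logic-Civics has odd length 5, so it cannot be 2-colored; at least 3 time slots are needed.
3 time slots suffice: time slot 1 → {Econ, Geology, Biology}; time slot 2 → {History, Civics, Physics}; time slot 3 → {Logic}. Every pair that conflicts lands in different time slots.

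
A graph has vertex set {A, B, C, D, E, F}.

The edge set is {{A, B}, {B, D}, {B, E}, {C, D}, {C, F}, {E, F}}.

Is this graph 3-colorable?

Yes

The chromatic number is 3. The cycle C-D-B-E-F-C has odd length 5, so it cannot be 2-colored; at least 3 colors are needed.
A valid assignment using 3 colors: A=2, B=1, C=3, D=2, E=2, F=1.
That is already a proper 3-coloring.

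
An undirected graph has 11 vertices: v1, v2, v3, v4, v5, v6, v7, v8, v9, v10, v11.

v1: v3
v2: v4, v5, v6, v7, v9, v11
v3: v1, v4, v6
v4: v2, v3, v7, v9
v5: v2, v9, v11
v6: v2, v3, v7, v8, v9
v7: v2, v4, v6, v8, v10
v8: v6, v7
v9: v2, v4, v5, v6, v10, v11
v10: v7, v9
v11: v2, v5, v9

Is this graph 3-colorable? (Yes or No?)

No

v2, v5, v9, v11 are pairwise adjacent (a clique of size 4), so at least 4 colors are needed.
So 3 colors are not enough.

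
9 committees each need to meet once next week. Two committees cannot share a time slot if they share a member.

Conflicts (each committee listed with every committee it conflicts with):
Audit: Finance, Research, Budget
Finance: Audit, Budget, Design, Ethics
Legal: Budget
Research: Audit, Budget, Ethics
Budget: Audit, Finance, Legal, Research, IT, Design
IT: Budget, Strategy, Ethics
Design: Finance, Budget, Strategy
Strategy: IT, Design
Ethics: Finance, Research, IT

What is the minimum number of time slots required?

Finance, Budget, Design all conflict with each other, so at least 3 time slots are needed.
3 time slots suffice: time slot 1 → {Budget, Strategy, Ethics}; time slot 2 → {Finance, Legal, Research, IT}; time slot 3 → {Audit, Design}. No two conflicting committees share a time slot.

3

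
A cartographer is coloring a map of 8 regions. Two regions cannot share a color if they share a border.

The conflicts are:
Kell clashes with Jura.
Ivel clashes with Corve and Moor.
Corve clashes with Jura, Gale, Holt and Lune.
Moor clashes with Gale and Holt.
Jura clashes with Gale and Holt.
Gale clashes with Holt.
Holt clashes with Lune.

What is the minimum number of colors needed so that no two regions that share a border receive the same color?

Corve, Jura, Gale, Holt all conflict with each other, so at least 4 colors are needed.
4 colors suffice: color 1 → {Kell, Corve, Moor}; color 2 → {Ivel, Holt}; color 3 → {Gale, Lune}; color 4 → {Jura}. Every pair that conflicts lands in different colors.

4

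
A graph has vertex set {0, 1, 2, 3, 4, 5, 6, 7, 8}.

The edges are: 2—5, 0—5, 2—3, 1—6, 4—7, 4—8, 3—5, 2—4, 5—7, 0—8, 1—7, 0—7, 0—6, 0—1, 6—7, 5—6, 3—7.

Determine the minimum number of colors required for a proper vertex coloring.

4

0, 5, 6, 7 are mutually adjacent (a clique of size 4), so at least 4 colors are needed.
A valid assignment using 4 colors: 0=b, 1=c, 2=a, 3=b, 4=b, 5=c, 6=d, 7=a, 8=a. No two adjacent vertices share a color.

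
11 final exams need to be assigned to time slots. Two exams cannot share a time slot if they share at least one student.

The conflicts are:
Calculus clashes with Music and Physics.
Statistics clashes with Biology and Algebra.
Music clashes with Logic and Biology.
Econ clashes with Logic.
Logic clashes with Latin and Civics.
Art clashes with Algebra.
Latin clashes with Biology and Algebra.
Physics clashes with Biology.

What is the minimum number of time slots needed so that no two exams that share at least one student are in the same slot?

2

Logic and Civics conflict, so at least 2 time slots are needed.
2 time slots suffice: time slot 1 → {Calculus, Logic, Biology, Algebra}; time slot 2 → {Statistics, Music, Econ, Art, Latin, Physics, Civics}. Each listed conflict is separated.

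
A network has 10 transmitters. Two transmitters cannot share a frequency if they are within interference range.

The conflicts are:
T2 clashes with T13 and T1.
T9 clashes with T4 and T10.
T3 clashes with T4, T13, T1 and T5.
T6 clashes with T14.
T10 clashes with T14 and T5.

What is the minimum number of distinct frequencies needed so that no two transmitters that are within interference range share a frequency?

The cycle T9-T4-T3-T5-T10-T9 has odd length 5, so it cannot be 2-colored; at least 3 frequencies are needed.
Using 3 frequencies: T2=1, T9=2, T3=1, T6=1, T4=3, T13=2, T1=2, T10=1, T14=2, T5=2. No two conflicting transmitters share a frequency.

3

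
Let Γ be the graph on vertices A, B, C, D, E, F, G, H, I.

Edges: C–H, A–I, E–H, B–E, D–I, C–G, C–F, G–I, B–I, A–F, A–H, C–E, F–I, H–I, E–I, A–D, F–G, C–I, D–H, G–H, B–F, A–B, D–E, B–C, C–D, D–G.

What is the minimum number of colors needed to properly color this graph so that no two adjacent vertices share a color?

5

C, D, G, H, I are mutually adjacent (a clique of size 5), so at least 5 colors are needed.
5 colors suffice: color 1 → {I}; color 2 → {A, C}; color 3 → {B, H}; color 4 → {D, F}; color 5 → {E, G}. No two adjacent vertices share a color.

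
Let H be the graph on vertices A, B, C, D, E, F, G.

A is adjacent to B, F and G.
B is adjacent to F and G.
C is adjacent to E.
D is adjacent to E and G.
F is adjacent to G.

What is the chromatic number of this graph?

4

A, B, F, G are mutually adjacent (a clique of size 4), so at least 4 colors are needed.
4 colors suffice: color 1 → {E, G}; color 2 → {C, D, F}; color 3 → {B}; color 4 → {A}. No two adjacent vertices share a color.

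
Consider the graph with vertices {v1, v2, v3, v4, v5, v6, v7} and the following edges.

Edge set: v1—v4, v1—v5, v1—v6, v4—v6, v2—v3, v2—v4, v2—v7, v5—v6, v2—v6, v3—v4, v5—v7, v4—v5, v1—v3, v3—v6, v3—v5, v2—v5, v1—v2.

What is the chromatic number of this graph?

v1, v2, v3, v4, v5, v6 form a clique, so at least 6 colors are needed.
6 colors suffice: color 1 → {v5}; color 2 → {v2}; color 3 → {v4, v7}; color 4 → {v3}; color 5 → {v1}; color 6 → {v6}. Every edge joins two different colors.

6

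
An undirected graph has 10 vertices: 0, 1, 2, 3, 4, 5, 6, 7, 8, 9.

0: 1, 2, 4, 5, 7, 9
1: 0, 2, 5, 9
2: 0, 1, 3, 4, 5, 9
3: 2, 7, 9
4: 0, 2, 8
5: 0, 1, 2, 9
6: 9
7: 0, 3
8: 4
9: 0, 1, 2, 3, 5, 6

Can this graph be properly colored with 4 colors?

No

0, 1, 2, 5, 9 are pairwise adjacent (a clique of size 5), so at least 5 colors are needed.
So 4 colors are not enough.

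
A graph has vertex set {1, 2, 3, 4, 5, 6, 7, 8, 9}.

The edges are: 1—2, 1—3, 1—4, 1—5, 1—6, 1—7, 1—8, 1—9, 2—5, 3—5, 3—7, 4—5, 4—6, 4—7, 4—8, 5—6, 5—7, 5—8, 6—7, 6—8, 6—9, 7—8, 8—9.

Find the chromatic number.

6

1, 4, 5, 6, 7, 8 are mutually adjacent (a clique of size 6), so at least 6 colors are needed.
6 colors suffice: 1=red, 2=green, 3=yellow, 4=orange, 5=blue, 6=yellow, 7=green, 8=purple, 9=blue. No two adjacent vertices share a color.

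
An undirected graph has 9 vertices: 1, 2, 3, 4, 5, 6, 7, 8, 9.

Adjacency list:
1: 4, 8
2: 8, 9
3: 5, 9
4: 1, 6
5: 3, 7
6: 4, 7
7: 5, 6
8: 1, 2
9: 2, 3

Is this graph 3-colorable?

The chromatic number is 3. The cycle 8-2-9-3-5-7-6-4-1-8 has odd length 9, so it cannot be 2-colored; at least 3 colors are needed.
One proper 3-coloring: 1=a, 2=a, 3=b, 4=b, 5=a, 6=a, 7=b, 8=b, 9=c.
That is already a proper 3-coloring.

Yes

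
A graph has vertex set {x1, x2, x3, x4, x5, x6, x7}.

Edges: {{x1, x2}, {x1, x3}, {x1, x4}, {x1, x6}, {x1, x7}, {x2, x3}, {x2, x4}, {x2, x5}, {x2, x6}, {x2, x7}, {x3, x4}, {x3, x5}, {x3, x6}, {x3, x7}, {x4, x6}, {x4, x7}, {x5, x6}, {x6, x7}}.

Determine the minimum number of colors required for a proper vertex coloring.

6

x1, x2, x3, x4, x6, x7 are pairwise adjacent (a clique of size 6), so at least 6 colors are needed.
6 colors suffice: color 1 → {x3}; color 2 → {x6}; color 3 → {x2}; color 4 → {x1, x5}; color 5 → {x4}; color 6 → {x7}. Each edge has distinct colors on its endpoints.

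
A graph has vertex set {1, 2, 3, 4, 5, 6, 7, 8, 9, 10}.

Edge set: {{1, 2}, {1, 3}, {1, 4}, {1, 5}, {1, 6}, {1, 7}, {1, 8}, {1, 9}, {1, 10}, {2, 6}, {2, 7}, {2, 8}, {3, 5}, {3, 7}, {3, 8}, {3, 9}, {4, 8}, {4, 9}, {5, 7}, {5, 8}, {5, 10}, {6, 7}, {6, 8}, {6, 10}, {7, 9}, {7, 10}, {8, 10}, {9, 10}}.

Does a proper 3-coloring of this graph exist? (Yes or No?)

1, 3, 7, 9 are mutually adjacent (a clique of size 4), so at least 4 colors are needed.
So 3 colors are not enough.

No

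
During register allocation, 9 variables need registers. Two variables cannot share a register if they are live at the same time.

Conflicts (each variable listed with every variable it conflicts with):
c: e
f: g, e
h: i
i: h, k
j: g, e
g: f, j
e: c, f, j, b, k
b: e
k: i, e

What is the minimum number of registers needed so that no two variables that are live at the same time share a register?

e and b conflict, so at least 2 registers are needed.
2 registers suffice: c=2, f=2, h=2, i=1, j=2, g=1, e=1, b=2, k=2. Every pair that conflicts lands in different registers.

2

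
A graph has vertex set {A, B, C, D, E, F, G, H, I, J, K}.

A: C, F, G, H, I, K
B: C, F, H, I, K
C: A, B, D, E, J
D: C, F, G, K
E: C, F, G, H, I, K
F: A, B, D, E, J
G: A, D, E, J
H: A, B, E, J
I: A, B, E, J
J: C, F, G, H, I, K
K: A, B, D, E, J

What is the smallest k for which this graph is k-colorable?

2

E and F are adjacent, so at least 2 colors are needed.
2 colors suffice: color 1 → {A, B, D, E, J}; color 2 → {C, F, G, H, I, K}. No two adjacent vertices share a color.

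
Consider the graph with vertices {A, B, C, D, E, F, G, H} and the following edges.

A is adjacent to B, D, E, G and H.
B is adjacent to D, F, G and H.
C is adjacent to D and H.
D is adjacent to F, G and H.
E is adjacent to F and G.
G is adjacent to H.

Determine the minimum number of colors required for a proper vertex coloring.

5

A, B, D, G, H are pairwise adjacent (a clique of size 5), so at least 5 colors are needed.
A valid assignment using 5 colors: A=5, B=2, C=2, D=1, E=1, F=3, G=3, H=4. Every edge joins two different colors.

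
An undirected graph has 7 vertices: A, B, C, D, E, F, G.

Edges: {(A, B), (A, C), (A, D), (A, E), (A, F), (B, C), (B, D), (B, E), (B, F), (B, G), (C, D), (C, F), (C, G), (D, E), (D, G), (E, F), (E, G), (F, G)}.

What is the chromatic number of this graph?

A, B, C, F form a clique, so at least 4 colors are needed.
4 colors suffice: color 1 → {B}; color 2 → {C, E}; color 3 → {A, G}; color 4 → {D, F}. Each edge has distinct colors on its endpoints.

4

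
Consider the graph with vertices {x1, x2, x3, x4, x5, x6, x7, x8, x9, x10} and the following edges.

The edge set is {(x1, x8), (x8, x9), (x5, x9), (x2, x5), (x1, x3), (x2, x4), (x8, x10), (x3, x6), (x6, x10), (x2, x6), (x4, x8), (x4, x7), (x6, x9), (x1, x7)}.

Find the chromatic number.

3

The cycle x6-x3-x1-x8-x9-x6 has odd length 5, so it cannot be 2-colored; at least 3 colors are needed.
3 colors suffice: color red → {x5, x6, x7, x8}; color blue → {x1, x2, x9, x10}; color green → {x3, x4}. Every edge joins two different colors.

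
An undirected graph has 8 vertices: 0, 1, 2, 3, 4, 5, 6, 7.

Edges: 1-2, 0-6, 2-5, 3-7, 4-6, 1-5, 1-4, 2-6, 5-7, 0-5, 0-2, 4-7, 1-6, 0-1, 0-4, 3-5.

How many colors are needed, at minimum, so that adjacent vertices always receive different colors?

0, 1, 2, 6 are pairwise adjacent (a clique of size 4), so at least 4 colors are needed.
4 colors suffice: color red → {0, 7}; color blue → {5, 6}; color green → {1, 3}; color yellow → {2, 4}. Every edge joins two different colors.

4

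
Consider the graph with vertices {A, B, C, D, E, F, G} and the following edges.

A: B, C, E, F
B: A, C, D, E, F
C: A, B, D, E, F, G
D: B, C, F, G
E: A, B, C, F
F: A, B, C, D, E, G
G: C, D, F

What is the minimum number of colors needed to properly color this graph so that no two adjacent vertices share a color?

5

A, B, C, E, F are mutually adjacent (a clique of size 5), so at least 5 colors are needed.
5 colors suffice: A=5, B=3, C=1, D=4, E=4, F=2, G=3. Each edge has distinct colors on its endpoints.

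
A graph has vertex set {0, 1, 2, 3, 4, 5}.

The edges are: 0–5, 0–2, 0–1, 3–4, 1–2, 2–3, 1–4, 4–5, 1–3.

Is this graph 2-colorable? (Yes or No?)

1, 3, 4 form a triangle, so at least 3 colors are needed.
So 2 colors are not enough.

No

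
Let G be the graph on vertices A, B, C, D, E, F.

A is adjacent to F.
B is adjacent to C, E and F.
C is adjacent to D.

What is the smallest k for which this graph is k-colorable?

2

B and F are adjacent, so at least 2 colors are needed.
A valid assignment using 2 colors: A=red, B=red, C=blue, D=red, E=blue, F=blue. Each edge has distinct colors on its endpoints.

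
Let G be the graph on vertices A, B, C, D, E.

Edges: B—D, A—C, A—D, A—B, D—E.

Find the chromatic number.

3

A, B, D are pairwise adjacent, so at least 3 colors are needed.
3 colors suffice: color 1 → {A, E}; color 2 → {C, D}; color 3 → {B}. No two adjacent vertices share a color.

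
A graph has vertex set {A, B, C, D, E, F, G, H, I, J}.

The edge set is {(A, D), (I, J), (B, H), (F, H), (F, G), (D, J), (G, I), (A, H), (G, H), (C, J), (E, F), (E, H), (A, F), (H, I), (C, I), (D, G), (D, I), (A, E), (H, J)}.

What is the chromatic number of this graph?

A, E, F, H form a clique, so at least 4 colors are needed.
One proper 4-coloring: A=3, B=2, C=1, D=1, E=4, F=2, G=3, H=1, I=2, J=3. Every edge joins two different colors.

4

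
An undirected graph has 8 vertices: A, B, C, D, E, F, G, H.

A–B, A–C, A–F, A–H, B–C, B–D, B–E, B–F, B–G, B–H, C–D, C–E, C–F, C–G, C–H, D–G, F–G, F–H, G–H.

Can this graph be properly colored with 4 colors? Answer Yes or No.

B, C, F, G, H are mutually adjacent (a clique of size 5), so at least 5 colors are needed.
So 4 colors are not enough.

No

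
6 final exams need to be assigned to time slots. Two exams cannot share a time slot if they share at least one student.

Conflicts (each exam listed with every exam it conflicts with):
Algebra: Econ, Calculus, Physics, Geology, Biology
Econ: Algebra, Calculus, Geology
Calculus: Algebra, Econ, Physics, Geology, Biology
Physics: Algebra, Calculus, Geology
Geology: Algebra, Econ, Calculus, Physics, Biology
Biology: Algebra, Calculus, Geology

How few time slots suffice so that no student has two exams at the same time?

4

Algebra, Calculus, Physics, Geology pairwise conflict, so at least 4 time slots are needed.
A valid assignment using 4 time slots: Algebra=2, Econ=4, Calculus=1, Physics=4, Geology=3, Biology=4. Each listed conflict is separated.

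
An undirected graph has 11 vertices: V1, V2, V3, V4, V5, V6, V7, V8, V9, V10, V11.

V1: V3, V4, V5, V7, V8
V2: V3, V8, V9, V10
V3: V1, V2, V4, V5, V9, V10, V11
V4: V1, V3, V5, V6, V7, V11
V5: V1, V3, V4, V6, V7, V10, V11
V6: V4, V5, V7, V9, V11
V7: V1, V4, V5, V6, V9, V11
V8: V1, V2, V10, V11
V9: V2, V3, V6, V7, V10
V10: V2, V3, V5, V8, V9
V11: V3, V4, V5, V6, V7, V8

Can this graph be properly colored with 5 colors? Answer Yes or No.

The chromatic number is 5. V4, V5, V6, V7, V11 are mutually adjacent (a clique of size 5), so at least 5 colors are needed.
5 colors suffice: V1=G, V2=Y, V3=R, V4=Y, V5=B, V6=P, V7=R, V8=R, V9=B, V10=G, V11=G.
That is already a proper 5-coloring.

Yes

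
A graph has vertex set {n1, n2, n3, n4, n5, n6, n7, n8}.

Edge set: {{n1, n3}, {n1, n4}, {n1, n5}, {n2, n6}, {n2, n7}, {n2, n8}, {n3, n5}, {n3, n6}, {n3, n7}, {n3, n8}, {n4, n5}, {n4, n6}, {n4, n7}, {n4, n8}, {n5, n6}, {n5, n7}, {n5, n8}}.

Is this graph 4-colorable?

The chromatic number is 3. n1, n4, n5 are pairwise adjacent, so at least 3 colors are needed.
One proper 3-coloring: n1=G, n2=R, n3=B, n4=B, n5=R, n6=G, n7=G, n8=G.
Since 4 ≥ 3, a proper 4-coloring certainly exists.

Yes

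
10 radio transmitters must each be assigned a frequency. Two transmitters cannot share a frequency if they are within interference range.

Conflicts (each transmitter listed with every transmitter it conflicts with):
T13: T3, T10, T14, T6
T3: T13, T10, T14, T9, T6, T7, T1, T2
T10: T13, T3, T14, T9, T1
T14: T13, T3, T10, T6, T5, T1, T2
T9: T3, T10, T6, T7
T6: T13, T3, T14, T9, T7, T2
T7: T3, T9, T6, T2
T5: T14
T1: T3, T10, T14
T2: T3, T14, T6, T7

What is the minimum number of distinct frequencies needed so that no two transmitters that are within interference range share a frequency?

4

T13, T3, T10, T14 are mutually in conflict, so at least 4 frequencies are needed.
4 frequencies suffice: frequency 1 → {T3, T5}; frequency 2 → {T14, T7}; frequency 3 → {T10, T6}; frequency 4 → {T13, T9, T1, T2}. Each listed conflict is separated.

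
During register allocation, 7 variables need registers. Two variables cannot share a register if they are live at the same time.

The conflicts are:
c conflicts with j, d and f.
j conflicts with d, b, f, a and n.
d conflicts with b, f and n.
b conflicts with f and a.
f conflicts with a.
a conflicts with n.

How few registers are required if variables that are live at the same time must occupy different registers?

4

j, b, f, a pairwise conflict, so at least 4 registers are needed.
4 registers suffice: register 1 → {j}; register 2 → {f, n}; register 3 → {d, a}; register 4 → {c, b}. No two conflicting variables share a register.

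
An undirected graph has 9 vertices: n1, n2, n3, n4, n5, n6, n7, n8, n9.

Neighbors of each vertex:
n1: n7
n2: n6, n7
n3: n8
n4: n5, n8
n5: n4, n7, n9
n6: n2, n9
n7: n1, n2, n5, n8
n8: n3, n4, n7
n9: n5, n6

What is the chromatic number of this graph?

3

The cycle n6-n2-n7-n5-n9-n6 has odd length 5, so it cannot be 2-colored; at least 3 colors are needed.
3 colors suffice: color 1 → {n3, n4, n7, n9}; color 2 → {n1, n2, n5, n8}; color 3 → {n6}. Each edge has distinct colors on its endpoints.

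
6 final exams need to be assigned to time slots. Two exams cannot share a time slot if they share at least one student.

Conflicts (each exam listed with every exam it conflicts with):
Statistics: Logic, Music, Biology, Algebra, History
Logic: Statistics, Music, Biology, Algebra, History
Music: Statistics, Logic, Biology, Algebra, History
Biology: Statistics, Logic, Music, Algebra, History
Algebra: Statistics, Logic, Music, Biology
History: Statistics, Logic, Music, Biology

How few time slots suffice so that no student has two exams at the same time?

Statistics, Logic, Music, Biology, History pairwise conflict, so at least 5 time slots are needed.
A valid assignment using 5 time slots: Statistics=4, Logic=1, Music=2, Biology=3, Algebra=5, History=5. Every pair that conflicts lands in different time slots.

5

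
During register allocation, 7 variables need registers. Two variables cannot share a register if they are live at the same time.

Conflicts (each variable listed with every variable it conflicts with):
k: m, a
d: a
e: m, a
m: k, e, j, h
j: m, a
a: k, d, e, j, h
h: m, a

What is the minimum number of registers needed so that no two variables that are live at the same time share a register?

2

d and a conflict, so at least 2 registers are needed.
2 registers suffice: register 1 → {m, a}; register 2 → {k, d, e, j, h}. Every pair that conflicts lands in different registers.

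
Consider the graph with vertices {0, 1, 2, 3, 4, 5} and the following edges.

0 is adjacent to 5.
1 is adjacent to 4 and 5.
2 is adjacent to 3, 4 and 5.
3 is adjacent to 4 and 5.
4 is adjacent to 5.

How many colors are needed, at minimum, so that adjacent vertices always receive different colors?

4

2, 3, 4, 5 are pairwise adjacent (a clique of size 4), so at least 4 colors are needed.
4 colors suffice: color a → {5}; color b → {0, 4}; color c → {1, 3}; color d → {2}. Each edge has distinct colors on its endpoints.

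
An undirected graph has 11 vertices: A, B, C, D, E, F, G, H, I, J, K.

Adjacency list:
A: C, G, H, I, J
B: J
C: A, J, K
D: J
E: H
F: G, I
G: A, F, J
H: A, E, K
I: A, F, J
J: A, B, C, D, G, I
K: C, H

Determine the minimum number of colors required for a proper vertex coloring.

3

A, C, J are pairwise adjacent, so at least 3 colors are needed.
A valid assignment using 3 colors: A=2, B=2, C=3, D=2, E=2, F=1, G=3, H=1, I=3, J=1, K=2. Each edge has distinct colors on its endpoints.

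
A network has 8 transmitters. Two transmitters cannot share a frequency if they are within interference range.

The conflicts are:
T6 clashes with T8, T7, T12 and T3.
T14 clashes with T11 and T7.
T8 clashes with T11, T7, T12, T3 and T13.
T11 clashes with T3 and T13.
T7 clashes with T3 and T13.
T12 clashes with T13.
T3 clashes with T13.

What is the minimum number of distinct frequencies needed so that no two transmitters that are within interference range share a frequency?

T6, T8, T7, T3 pairwise conflict, so at least 4 frequencies are needed.
4 frequencies suffice: T6=4, T14=1, T8=1, T11=3, T7=3, T12=2, T3=2, T13=4. No two conflicting transmitters share a frequency.

4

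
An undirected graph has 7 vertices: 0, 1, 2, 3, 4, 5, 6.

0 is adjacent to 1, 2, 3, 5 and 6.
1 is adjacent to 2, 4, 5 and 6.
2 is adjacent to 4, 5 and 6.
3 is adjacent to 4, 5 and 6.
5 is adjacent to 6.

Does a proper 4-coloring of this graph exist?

0, 1, 2, 5, 6 are mutually adjacent (a clique of size 5), so at least 5 colors are needed.
So 4 colors are not enough.

No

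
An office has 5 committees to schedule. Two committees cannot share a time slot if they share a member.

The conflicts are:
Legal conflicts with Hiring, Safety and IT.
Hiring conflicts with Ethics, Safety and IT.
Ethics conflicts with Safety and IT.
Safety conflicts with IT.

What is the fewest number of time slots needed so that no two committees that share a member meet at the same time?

4

Hiring, Ethics, Safety, IT are mutually in conflict, so at least 4 time slots are needed.
Using 4 time slots: Legal=4, Hiring=1, Ethics=4, Safety=3, IT=2. Every pair that conflicts lands in different time slots.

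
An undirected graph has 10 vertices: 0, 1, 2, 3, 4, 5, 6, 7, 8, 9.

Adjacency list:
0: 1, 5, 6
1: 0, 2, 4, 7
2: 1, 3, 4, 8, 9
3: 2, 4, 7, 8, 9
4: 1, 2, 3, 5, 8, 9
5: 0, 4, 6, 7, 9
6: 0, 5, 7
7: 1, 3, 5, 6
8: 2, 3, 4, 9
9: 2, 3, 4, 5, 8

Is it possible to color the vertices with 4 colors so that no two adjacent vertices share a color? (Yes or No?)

2, 3, 4, 8, 9 form a clique, so at least 5 colors are needed.
So 4 colors are not enough.

No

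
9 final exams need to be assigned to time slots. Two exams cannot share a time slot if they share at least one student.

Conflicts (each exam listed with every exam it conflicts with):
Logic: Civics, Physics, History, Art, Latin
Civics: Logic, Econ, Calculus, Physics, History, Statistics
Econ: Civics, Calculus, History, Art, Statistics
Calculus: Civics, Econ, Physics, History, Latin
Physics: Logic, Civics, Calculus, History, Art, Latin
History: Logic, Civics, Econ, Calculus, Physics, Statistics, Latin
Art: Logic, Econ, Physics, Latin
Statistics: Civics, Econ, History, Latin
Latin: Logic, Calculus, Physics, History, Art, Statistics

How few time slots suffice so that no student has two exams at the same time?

Civics, Econ, Calculus, History all conflict with each other, so at least 4 time slots are needed.
4 time slots suffice: time slot 1 → {History, Art}; time slot 2 → {Econ, Physics}; time slot 3 → {Civics, Latin}; time slot 4 → {Logic, Calculus, Statistics}. Every pair that conflicts lands in different time slots.

4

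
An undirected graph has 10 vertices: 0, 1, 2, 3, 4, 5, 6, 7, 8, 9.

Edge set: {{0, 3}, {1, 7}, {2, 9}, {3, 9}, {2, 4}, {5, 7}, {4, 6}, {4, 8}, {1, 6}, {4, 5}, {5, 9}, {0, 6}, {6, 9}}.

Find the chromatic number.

The cycle 1-6-9-5-7-1 has odd length 5, so it cannot be 2-colored; at least 3 colors are needed.
A valid assignment using 3 colors: 0=red, 1=red, 2=blue, 3=blue, 4=red, 5=blue, 6=blue, 7=green, 8=blue, 9=red. Each edge has distinct colors on its endpoints.

3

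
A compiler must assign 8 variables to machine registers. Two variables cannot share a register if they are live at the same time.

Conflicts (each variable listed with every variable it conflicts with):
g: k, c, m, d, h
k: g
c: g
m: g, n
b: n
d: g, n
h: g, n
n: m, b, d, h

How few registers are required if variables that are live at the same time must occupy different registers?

g and c conflict, so at least 2 registers are needed.
2 registers suffice: g=1, k=2, c=2, m=2, b=2, d=2, h=2, n=1. Every pair that conflicts lands in different registers.

2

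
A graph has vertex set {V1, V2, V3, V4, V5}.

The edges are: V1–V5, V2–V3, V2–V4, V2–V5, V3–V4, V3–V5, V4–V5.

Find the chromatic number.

V2, V3, V4, V5 are mutually adjacent (a clique of size 4), so at least 4 colors are needed.
4 colors suffice: color red → {V5}; color blue → {V1, V2}; color green → {V4}; color yellow → {V3}. No two adjacent vertices share a color.

4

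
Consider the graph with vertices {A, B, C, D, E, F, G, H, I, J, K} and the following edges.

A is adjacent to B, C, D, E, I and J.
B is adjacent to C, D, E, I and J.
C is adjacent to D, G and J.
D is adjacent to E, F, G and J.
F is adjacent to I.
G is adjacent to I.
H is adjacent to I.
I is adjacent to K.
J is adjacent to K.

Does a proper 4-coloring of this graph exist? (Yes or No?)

A, B, C, D, J are mutually adjacent (a clique of size 5), so at least 5 colors are needed.
So 4 colors are not enough.

No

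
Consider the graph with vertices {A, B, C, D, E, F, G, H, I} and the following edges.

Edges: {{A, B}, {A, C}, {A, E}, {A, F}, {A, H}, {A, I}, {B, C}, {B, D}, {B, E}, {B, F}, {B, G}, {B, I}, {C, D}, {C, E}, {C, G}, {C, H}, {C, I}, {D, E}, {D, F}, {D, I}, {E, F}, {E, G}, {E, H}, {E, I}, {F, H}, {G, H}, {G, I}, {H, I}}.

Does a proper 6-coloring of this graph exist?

Yes

The chromatic number is 5. A, C, E, H, I form a clique, so at least 5 colors are needed.
5 colors suffice: color 1 → {E}; color 2 → {F, I}; color 3 → {B, H}; color 4 → {C}; color 5 → {A, D, G}.
Since 6 ≥ 5, a proper 6-coloring certainly exists.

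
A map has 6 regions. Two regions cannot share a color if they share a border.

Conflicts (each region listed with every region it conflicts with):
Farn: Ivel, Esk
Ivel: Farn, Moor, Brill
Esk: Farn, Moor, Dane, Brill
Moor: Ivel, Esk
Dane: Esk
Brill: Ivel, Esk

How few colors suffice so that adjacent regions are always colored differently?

Ivel and Brill conflict, so at least 2 colors are needed.
2 colors suffice: color 1 → {Ivel, Esk}; color 2 → {Farn, Moor, Dane, Brill}. Every pair that conflicts lands in different colors.

2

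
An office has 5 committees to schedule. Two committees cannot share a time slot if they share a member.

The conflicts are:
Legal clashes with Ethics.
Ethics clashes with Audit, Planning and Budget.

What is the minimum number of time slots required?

Ethics and Planning conflict, so at least 2 time slots are needed.
2 time slots suffice: time slot 1 → {Ethics}; time slot 2 → {Legal, Audit, Planning, Budget}. No two conflicting committees share a time slot.

2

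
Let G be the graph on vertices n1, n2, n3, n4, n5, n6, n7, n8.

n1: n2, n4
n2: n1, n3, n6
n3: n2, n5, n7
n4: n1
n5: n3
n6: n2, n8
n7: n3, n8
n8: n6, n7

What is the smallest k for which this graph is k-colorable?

The cycle n8-n6-n2-n3-n7-n8 has odd length 5, so it cannot be 2-colored; at least 3 colors are needed.
3 colors suffice: color 1 → {n2, n4, n5, n7}; color 2 → {n1, n3, n6}; color 3 → {n8}. Every edge joins two different colors.

3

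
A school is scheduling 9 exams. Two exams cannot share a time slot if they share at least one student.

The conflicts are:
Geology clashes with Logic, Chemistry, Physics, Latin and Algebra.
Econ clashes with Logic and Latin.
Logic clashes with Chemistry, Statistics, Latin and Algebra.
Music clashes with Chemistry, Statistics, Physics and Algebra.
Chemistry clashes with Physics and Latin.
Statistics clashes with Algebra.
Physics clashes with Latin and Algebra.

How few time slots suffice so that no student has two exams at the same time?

4

Geology, Logic, Chemistry, Latin pairwise conflict, so at least 4 time slots are needed.
4 time slots suffice: time slot 1 → {Logic, Physics}; time slot 2 → {Latin, Algebra}; time slot 3 → {Geology, Econ, Music}; time slot 4 → {Chemistry, Statistics}. Every pair that conflicts lands in different time slots.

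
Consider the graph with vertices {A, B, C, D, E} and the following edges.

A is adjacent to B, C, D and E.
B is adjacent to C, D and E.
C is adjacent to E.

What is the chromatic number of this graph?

4

A, B, C, E are mutually adjacent (a clique of size 4), so at least 4 colors are needed.
One proper 4-coloring: A=2, B=1, C=3, D=3, E=4. Every edge joins two different colors.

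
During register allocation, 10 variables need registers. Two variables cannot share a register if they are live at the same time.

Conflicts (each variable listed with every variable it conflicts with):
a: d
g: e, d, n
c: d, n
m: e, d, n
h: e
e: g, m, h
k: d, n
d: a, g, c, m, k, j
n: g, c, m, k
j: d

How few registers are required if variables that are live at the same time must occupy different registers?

2

d and j conflict, so at least 2 registers are needed.
A valid assignment using 2 registers: a=2, g=2, c=2, m=2, h=2, e=1, k=2, d=1, n=1, j=2. No two conflicting variables share a register.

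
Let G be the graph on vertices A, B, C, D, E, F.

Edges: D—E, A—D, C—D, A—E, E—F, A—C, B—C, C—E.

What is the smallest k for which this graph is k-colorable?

A, C, D, E are pairwise adjacent (a clique of size 4), so at least 4 colors are needed.
4 colors suffice: color red → {B, E}; color blue → {C, F}; color green → {D}; color yellow → {A}. Each edge has distinct colors on its endpoints.

4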